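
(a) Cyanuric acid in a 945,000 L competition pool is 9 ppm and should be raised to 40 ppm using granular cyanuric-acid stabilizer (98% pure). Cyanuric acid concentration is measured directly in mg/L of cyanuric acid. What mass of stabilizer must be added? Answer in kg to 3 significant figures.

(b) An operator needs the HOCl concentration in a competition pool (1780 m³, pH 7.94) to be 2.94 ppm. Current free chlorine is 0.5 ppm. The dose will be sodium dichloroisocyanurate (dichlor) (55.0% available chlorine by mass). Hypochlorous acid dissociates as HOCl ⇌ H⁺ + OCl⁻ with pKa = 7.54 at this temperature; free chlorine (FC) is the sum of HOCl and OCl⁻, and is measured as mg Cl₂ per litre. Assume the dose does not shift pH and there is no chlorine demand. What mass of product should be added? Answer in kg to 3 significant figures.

(a) CYA to add: (40 − 9) = 31 mg/L × 945,000 L = 29,300 g cyanuric acid.
(a) At 98% purity: 29,300 / 0.98 = 29,890 g product.

(b) Volume: 1780 m³ = 1,780,000 L.
(b) [OCl⁻]/[HOCl] = 10^(pH − pKa) = 10^(7.94 − 7.54) = 2.512; fraction as HOCl = 1/(1 + 2.512) = 0.2847.
(b) Free chlorine required for 2.94 ppm HOCl: 2.94 / 0.2847 = 10.32 ppm.
(b) FC to add: 10.32 − 0.5 = 9.825 mg/L as Cl₂.
(b) Cl₂ equivalent: 9.825 mg/L × 1,780,000 L = 17,490 g.
(b) Product at 55.0% available Cl: 17,490 / 0.55 = 31,800 g.

(a) 29.9 kg; (b) 31.8 kg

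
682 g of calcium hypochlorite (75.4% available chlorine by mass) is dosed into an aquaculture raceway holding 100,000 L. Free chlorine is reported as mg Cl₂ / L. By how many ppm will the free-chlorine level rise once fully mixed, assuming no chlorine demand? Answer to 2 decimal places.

5.14 ppm

Available chlorine delivered: 682 g × 0.754 = 514.2 g as Cl₂.
Concentration rise: 514.2 g / 100,000 L = 5.142 mg/L = 5.14 ppm.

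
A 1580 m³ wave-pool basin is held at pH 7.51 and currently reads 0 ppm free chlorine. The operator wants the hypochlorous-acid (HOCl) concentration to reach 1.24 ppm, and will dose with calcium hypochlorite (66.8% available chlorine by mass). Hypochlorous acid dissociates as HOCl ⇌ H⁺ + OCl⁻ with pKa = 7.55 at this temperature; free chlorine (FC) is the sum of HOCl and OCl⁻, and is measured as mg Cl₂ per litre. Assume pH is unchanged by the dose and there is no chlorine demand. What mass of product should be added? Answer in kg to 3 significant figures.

Volume: 1580 m³ = 1,580,000 L.
[OCl⁻]/[HOCl] = 10^(pH − pKa) = 10^(7.51 − 7.55) = 0.912; fraction as HOCl = 1/(1 + 0.912) = 0.523.
Free chlorine required for 1.24 ppm HOCl: 1.24 / 0.523 = 2.371 ppm.
FC to add: 2.371 − 0 = 2.371 mg/L as Cl₂.
Cl₂ equivalent: 2.371 mg/L × 1,580,000 L = 3746 g.
Product at 66.8% available Cl: 3746 / 0.668 = 5608 g.

5.61 kg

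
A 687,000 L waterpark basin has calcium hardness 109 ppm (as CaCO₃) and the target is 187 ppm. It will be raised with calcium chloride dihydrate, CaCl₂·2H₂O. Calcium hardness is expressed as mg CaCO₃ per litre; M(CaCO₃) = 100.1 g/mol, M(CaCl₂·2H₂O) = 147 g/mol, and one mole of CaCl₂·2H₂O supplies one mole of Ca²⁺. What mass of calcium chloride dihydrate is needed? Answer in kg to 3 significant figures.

Hardness to add: (187 − 109) = 78 mg/L as CaCO₃ × 687,000 L = 53,590 g as CaCO₃.
Moles of Ca²⁺ (1 mol Ca²⁺ ≡ 1 mol CaCO₃): 53,590 / 100.1 g/mol = 535.3 mol.
Mass of CaCl₂·2H₂O: 535.3 × 147 = 78,690 g.

78.7 kg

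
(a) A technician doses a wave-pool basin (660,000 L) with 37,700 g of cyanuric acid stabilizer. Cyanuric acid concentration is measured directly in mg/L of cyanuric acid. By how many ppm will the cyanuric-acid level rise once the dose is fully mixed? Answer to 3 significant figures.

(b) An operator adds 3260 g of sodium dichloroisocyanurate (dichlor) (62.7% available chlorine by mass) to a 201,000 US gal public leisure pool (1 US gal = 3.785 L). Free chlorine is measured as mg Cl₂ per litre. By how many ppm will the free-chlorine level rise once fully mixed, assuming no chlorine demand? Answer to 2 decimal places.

(a) 57.1 ppm; (b) 2.69 ppm

(a) Rise: 37,700 g / 660,000 L × 1000 = 57.12 mg/L.

(b) Volume: 201,000 US gal × 3.785 L/gal = 760,785 L.
(b) Available chlorine delivered: 3260 g × 0.627 = 2044 g as Cl₂.
(b) Concentration rise: 2044 g / 760,785 L = 2.687 mg/L = 2.69 ppm.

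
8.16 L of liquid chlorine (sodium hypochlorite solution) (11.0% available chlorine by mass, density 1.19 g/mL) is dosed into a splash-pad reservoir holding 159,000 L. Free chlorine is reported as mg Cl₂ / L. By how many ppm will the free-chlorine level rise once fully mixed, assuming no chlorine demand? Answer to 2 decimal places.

6.72 ppm

Mass of solution: 8.16 L × 1000 mL/L × 1.19 g/mL = 9710 g.
Available chlorine delivered: 9710 g × 0.11 = 1068 g as Cl₂.
Concentration rise: 1068 g / 159,000 L = 6.718 mg/L = 6.72 ppm.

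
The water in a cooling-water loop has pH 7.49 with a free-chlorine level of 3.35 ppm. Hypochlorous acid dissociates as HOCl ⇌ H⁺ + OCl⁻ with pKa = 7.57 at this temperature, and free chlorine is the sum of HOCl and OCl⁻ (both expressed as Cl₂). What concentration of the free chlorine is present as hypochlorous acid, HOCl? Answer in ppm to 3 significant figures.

1.83 ppm

[OCl⁻]/[HOCl] = 10^(pH − pKa) = 10^(7.49 − 7.57) = 10^-0.08 = 0.8318.
Fraction as HOCl = 1 / (1 + 0.8318) = 0.5459.
HOCl = 0.5459 × 3.35 ppm = 1.829 ppm.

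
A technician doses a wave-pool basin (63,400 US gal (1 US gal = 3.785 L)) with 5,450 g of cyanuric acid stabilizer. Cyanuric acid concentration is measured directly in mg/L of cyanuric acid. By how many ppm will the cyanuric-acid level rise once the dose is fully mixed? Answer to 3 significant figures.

Volume: 63,400 US gal × 3.785 L/gal = 239,969 L.
Rise: 5,450 g / 239,969 L × 1000 = 22.71 mg/L.

22.7 ppm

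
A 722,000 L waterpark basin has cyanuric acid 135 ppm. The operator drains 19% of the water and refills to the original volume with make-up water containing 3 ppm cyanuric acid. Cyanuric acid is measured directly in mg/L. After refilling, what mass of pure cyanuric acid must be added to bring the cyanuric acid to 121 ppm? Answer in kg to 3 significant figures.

8.00 kg

After draining 19% and refilling: 135 × 0.81 + 3 × 0.19 = 109.92 ppm.
Deficit to target: 121 − 109.92 = 11.08 mg/L.
Mass: 11.08 mg/L × 722,000 L = 8000 g cyanuric acid.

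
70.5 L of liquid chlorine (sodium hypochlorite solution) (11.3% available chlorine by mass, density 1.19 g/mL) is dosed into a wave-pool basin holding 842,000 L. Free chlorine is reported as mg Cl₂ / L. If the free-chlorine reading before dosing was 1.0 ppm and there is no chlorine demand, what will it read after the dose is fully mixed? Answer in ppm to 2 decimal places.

Mass of solution: 70.5 L × 1000 mL/L × 1.19 g/mL = 83,900 g.
Available chlorine delivered: 83,900 g × 0.113 = 9480 g as Cl₂.
Concentration rise: 9480 g / 842,000 L = 11.26 mg/L = 11.26 ppm.
Final FC: 1.0 + 11.26 = 12.26 ppm.

12.26 ppm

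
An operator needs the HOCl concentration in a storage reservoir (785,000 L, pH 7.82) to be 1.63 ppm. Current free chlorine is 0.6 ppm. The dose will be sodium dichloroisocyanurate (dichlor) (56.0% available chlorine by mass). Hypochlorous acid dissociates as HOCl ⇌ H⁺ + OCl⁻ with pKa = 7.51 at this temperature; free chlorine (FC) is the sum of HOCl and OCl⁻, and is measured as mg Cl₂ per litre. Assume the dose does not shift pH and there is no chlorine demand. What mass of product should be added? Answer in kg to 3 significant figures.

6.11 kg

[OCl⁻]/[HOCl] = 10^(pH − pKa) = 10^(7.82 − 7.51) = 2.042; fraction as HOCl = 1/(1 + 2.042) = 0.3288.
Free chlorine required for 1.63 ppm HOCl: 1.63 / 0.3288 = 4.958 ppm.
FC to add: 4.958 − 0.6 = 4.358 mg/L as Cl₂.
Cl₂ equivalent: 4.358 mg/L × 785,000 L = 3421 g.
Product at 56.0% available Cl: 3421 / 0.56 = 6109 g.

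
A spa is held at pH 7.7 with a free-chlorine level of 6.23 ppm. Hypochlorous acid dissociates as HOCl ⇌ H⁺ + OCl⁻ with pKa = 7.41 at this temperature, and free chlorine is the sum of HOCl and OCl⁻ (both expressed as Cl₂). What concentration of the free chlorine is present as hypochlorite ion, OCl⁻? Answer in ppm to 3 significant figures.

[OCl⁻]/[HOCl] = 10^(pH − pKa) = 10^(7.7 − 7.41) = 10^0.29 = 1.95.
Fraction as HOCl = 1 / (1 + 1.95) = 0.339.
OCl⁻ = (1 − 0.339) × 6.23 ppm = 4.118 ppm.

4.12 ppm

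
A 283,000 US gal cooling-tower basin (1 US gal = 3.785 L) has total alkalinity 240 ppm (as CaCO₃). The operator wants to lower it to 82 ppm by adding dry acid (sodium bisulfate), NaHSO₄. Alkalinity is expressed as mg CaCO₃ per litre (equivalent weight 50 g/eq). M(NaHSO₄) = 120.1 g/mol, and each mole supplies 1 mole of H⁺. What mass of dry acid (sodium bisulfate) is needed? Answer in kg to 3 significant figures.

407 kg

Volume: 283,000 US gal × 3.785 L/gal = 1,071,155 L.
Alkalinity to neutralize: (240 − 82) = 158 mg/L as CaCO₃ × 1,071,155 L = 169,200 g as CaCO₃.
Equivalents of H⁺ required: 169,200 ÷ 50 g/eq = 3385 eq = 3385 mol NaHSO₄.
Mass of NaHSO₄: 3385 × 120.1 = 406,500 g.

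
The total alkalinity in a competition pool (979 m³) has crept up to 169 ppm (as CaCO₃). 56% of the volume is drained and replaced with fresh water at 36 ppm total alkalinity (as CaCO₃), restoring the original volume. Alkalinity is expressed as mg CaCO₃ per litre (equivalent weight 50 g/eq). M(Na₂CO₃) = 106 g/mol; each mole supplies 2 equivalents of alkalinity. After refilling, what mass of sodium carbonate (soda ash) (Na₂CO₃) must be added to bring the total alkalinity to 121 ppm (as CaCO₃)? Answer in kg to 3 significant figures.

Volume: 979 m³ = 979,000 L.
After draining 56% and refilling: 169 × 0.44 + 36 × 0.56 = 94.52 ppm.
Deficit to target: 121 − 94.52 = 26.48 mg/L.
As CaCO₃: 26.48 mg/L × 979,000 L = 25,920 g; ÷ 50 g/eq ÷ 2 = 259.2 mol Na₂CO₃.
Mass: 259.2 × 106 = 27,480 g.

27.5 kg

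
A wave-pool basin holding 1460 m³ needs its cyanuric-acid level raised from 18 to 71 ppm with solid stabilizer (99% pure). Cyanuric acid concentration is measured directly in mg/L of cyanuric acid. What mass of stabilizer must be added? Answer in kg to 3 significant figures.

78.2 kg

Volume: 1460 m³ = 1,460,000 L.
CYA to add: (71 − 18) = 53 mg/L × 1,460,000 L = 77,380 g cyanuric acid.
At 99% purity: 77,380 / 0.99 = 78,160 g product.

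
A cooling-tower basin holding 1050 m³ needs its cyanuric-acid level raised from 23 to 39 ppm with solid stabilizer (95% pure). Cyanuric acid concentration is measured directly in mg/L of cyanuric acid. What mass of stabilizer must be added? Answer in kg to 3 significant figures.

Volume: 1050 m³ = 1,050,000 L.
CYA to add: (39 − 23) = 16 mg/L × 1,050,000 L = 16,800 g cyanuric acid.
At 95% purity: 16,800 / 0.95 = 17,680 g product.

17.7 kg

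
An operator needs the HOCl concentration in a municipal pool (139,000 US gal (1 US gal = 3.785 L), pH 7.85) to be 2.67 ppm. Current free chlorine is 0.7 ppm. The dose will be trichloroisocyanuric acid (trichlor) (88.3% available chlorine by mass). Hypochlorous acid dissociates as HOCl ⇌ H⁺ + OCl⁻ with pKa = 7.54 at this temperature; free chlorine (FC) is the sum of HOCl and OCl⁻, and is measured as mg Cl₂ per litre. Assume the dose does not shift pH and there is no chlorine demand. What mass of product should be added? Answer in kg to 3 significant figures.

4.42 kg

Volume: 139,000 US gal × 3.785 L/gal = 526,115 L.
[OCl⁻]/[HOCl] = 10^(pH − pKa) = 10^(7.85 − 7.54) = 2.042; fraction as HOCl = 1/(1 + 2.042) = 0.3288.
Free chlorine required for 2.67 ppm HOCl: 2.67 / 0.3288 = 8.121 ppm.
FC to add: 8.121 − 0.7 = 7.421 mg/L as Cl₂.
Cl₂ equivalent: 7.421 mg/L × 526,115 L = 3905 g.
Product at 88.3% available Cl: 3905 / 0.883 = 4422 g.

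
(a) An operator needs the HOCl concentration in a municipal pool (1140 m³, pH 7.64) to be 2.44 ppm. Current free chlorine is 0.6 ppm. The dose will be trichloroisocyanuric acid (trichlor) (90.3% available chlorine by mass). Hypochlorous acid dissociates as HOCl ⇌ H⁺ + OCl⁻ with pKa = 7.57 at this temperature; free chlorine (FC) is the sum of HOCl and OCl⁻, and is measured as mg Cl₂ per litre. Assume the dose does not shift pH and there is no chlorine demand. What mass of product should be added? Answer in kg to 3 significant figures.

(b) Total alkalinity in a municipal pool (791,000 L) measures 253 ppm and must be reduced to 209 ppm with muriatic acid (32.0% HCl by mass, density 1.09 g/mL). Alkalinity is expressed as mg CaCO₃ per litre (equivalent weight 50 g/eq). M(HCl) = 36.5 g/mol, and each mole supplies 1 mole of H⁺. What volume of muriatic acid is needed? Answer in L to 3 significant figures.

(a) Volume: 1140 m³ = 1,140,000 L.
(a) [OCl⁻]/[HOCl] = 10^(pH − pKa) = 10^(7.64 − 7.57) = 1.175; fraction as HOCl = 1/(1 + 1.175) = 0.4598.
(a) Free chlorine required for 2.44 ppm HOCl: 2.44 / 0.4598 = 5.307 ppm.
(a) FC to add: 5.307 − 0.6 = 4.707 mg/L as Cl₂.
(a) Cl₂ equivalent: 4.707 mg/L × 1,140,000 L = 5366 g.
(a) Product at 90.3% available Cl: 5366 / 0.903 = 5942 g.

(b) Alkalinity to neutralize: (253 − 209) = 44 mg/L as CaCO₃ × 791,000 L = 34,800 g as CaCO₃.
(b) Equivalents of H⁺ required: 34,800 ÷ 50 g/eq = 696.1 eq = 696.1 mol HCl.
(b) Mass of HCl: 696.1 × 36.5 = 25,410 g.
(b) Mass of 32.0% solution: 25,410 / 0.32 = 79,400 g.
(b) Volume: 79,400 g ÷ 1.09 g/mL = 72,840 mL.

(a) 5.94 kg; (b) 72.8 L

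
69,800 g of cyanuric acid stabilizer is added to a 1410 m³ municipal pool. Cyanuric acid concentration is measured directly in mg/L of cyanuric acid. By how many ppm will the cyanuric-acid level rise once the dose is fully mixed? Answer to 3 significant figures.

Volume: 1410 m³ = 1,410,000 L.
Rise: 69,800 g / 1,410,000 L × 1000 = 49.5 mg/L.

49.5 ppm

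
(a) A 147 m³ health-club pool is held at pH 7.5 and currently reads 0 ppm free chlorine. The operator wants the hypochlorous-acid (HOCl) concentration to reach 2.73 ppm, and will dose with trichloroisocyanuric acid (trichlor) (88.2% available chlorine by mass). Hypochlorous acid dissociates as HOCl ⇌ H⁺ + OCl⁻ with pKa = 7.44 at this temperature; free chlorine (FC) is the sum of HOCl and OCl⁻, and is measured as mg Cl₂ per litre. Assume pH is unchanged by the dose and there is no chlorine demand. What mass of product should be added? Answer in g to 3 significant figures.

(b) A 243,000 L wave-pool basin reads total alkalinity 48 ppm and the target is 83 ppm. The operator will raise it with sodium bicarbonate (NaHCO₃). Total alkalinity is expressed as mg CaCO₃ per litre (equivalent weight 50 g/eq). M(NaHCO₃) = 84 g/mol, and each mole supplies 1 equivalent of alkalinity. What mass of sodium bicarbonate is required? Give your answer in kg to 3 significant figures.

(a) Volume: 147 m³ = 147,000 L.
(a) [OCl⁻]/[HOCl] = 10^(pH − pKa) = 10^(7.5 − 7.44) = 1.148; fraction as HOCl = 1/(1 + 1.148) = 0.4655.
(a) Free chlorine required for 2.73 ppm HOCl: 2.73 / 0.4655 = 5.864 ppm.
(a) FC to add: 5.864 − 0 = 5.864 mg/L as Cl₂.
(a) Cl₂ equivalent: 5.864 mg/L × 147,000 L = 862.1 g.
(a) Product at 88.2% available Cl: 862.1 / 0.882 = 977.4 g.

(b) Alkalinity to add: (83 − 48) = 35 mg/L as CaCO₃ × 243,000 L = 8505 g as CaCO₃.
(b) Equivalents: 8505 g ÷ 50 g/eq = 170.1 eq.
(b) NaHCO₃ supplies 1 eq per mole → 170.1 mol.
(b) Mass: 170.1 mol × 84 g/mol = 14,290 g.

(a) 977 g; (b) 14.3 kg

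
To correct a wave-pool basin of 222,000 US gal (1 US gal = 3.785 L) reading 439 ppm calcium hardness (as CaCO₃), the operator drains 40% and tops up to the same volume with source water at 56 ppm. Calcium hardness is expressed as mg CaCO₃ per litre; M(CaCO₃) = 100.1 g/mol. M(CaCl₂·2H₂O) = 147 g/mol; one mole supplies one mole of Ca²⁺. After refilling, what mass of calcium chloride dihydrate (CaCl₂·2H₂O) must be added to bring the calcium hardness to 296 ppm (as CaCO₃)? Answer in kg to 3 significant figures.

Volume: 222,000 US gal × 3.785 L/gal = 840,270 L.
After draining 40% and refilling: 439 × 0.60 + 56 × 0.40 = 285.8 ppm.
Deficit to target: 296 − 285.8 = 10.2 mg/L.
As CaCO₃: 10.2 mg/L × 840,270 L = 8571 g; ÷ 100.1 = 85.62 mol Ca²⁺.
Mass: 85.62 × 147 = 12,590 g.

12.6 kg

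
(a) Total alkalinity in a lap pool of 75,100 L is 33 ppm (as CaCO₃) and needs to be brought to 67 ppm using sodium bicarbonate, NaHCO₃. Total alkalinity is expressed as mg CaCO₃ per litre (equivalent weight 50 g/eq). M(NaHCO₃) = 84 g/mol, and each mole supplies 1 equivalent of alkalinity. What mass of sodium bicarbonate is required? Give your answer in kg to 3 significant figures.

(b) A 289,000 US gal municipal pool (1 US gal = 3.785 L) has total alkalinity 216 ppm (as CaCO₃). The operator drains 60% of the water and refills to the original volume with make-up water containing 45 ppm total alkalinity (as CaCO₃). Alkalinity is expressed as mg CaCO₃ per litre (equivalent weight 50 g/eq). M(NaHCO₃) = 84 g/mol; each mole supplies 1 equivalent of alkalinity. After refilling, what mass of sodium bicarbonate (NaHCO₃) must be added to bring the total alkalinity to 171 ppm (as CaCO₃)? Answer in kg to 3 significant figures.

(a) Alkalinity to add: (67 − 33) = 34 mg/L as CaCO₃ × 75,100 L = 2553 g as CaCO₃.
(a) Equivalents: 2553 g ÷ 50 g/eq = 51.07 eq.
(a) NaHCO₃ supplies 1 eq per mole → 51.07 mol.
(a) Mass: 51.07 mol × 84 g/mol = 4290 g.

(b) Volume: 289,000 US gal × 3.785 L/gal = 1,093,865 L.
(b) After draining 60% and refilling: 216 × 0.40 + 45 × 0.60 = 113.4 ppm.
(b) Deficit to target: 171 − 113.4 = 57.6 mg/L.
(b) As CaCO₃: 57.6 mg/L × 1,093,865 L = 63,010 g; ÷ 50 g/eq ÷ 1 = 1260 mol NaHCO₃.
(b) Mass: 1260 × 84 = 105,900 g.

(a) 4.29 kg; (b) 106 kg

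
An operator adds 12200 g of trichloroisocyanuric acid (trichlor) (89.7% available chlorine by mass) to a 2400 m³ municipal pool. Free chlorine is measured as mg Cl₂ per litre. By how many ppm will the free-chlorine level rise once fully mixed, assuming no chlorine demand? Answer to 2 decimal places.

Volume: 2400 m³ = 2,400,000 L.
Available chlorine delivered: 12,200 g × 0.897 = 10,940 g as Cl₂.
Concentration rise: 10,940 g / 2,400,000 L = 4.56 mg/L = 4.56 ppm.

4.56 ppm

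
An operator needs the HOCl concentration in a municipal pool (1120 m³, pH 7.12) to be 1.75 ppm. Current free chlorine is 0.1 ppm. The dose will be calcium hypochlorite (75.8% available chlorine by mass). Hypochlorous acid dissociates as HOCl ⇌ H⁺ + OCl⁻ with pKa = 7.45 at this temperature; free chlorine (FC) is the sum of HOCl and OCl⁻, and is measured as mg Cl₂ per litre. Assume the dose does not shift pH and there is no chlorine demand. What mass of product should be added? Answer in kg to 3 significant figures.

Volume: 1120 m³ = 1,120,000 L.
[OCl⁻]/[HOCl] = 10^(pH − pKa) = 10^(7.12 − 7.45) = 0.4677; fraction as HOCl = 1/(1 + 0.4677) = 0.6813.
Free chlorine required for 1.75 ppm HOCl: 1.75 / 0.6813 = 2.569 ppm.
FC to add: 2.569 − 0.1 = 2.469 mg/L as Cl₂.
Cl₂ equivalent: 2.469 mg/L × 1,120,000 L = 2765 g.
Product at 75.8% available Cl: 2765 / 0.758 = 3647 g.

3.65 kg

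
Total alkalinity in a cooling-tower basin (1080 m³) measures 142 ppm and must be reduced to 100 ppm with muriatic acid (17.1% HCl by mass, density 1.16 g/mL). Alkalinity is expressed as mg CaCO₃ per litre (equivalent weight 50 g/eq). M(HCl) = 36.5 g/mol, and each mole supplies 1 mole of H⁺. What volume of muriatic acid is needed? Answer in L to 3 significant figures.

Volume: 1080 m³ = 1,080,000 L.
Alkalinity to neutralize: (142 − 100) = 42 mg/L as CaCO₃ × 1,080,000 L = 45,360 g as CaCO₃.
Equivalents of H⁺ required: 45,360 ÷ 50 g/eq = 907.2 eq = 907.2 mol HCl.
Mass of HCl: 907.2 × 36.5 = 33,110 g.
Mass of 17.1% solution: 33,110 / 0.171 = 193,600 g.
Volume: 193,600 g ÷ 1.16 g/mL = 166,900 mL.

167 L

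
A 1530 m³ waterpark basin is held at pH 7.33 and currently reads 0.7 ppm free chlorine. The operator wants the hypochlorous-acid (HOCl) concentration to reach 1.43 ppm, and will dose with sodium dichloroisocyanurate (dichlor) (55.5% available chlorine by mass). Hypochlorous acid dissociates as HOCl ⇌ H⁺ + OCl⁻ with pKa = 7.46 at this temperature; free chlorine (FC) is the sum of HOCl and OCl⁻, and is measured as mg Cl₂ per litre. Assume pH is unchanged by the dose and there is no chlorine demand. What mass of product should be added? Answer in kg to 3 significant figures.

Volume: 1530 m³ = 1,530,000 L.
[OCl⁻]/[HOCl] = 10^(pH − pKa) = 10^(7.33 − 7.46) = 0.7413; fraction as HOCl = 1/(1 + 0.7413) = 0.5743.
Free chlorine required for 1.43 ppm HOCl: 1.43 / 0.5743 = 2.49 ppm.
FC to add: 2.49 − 0.7 = 1.79 mg/L as Cl₂.
Cl₂ equivalent: 1.79 mg/L × 1,530,000 L = 2739 g.
Product at 55.5% available Cl: 2739 / 0.555 = 4935 g.

4.93 kg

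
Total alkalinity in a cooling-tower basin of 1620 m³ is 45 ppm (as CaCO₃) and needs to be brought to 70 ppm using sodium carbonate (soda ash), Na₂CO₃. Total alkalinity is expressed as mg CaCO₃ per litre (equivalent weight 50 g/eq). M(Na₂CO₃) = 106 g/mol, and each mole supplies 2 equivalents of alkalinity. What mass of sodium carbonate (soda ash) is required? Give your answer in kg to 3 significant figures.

Volume: 1620 m³ = 1,620,000 L.
Alkalinity to add: (70 − 45) = 25 mg/L as CaCO₃ × 1,620,000 L = 40,500 g as CaCO₃.
Equivalents: 40,500 g ÷ 50 g/eq = 810 eq.
Each mole of Na₂CO₃ supplies 2 eq, so 810 / 2 = 405 mol.
Mass: 405 mol × 106 g/mol = 42,930 g.

42.9 kg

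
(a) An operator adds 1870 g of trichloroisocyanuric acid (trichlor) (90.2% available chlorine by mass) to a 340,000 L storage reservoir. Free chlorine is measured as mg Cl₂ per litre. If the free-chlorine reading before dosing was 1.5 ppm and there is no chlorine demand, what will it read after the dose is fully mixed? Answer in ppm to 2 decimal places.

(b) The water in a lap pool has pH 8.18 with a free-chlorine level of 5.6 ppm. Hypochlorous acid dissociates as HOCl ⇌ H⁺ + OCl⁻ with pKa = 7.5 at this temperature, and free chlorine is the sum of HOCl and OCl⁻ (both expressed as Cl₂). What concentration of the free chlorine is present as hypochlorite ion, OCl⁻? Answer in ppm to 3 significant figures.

(a) 6.46 ppm; (b) 4.63 ppm

(a) Available chlorine delivered: 1870 g × 0.902 = 1687 g as Cl₂.
(a) Concentration rise: 1687 g / 340,000 L = 4.961 mg/L = 4.96 ppm.
(a) Final FC: 1.5 + 4.96 = 6.46 ppm.

(b) [OCl⁻]/[HOCl] = 10^(pH − pKa) = 10^(8.18 − 7.5) = 10^0.68 = 4.786.
(b) Fraction as HOCl = 1 / (1 + 4.786) = 0.1728.
(b) OCl⁻ = (1 − 0.1728) × 5.6 ppm = 4.632 ppm.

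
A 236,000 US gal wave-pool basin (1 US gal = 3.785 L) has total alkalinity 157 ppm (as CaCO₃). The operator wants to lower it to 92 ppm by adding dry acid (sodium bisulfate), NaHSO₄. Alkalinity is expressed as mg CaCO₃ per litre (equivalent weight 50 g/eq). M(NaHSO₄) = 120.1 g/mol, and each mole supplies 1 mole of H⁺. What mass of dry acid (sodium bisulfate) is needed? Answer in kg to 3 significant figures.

Volume: 236,000 US gal × 3.785 L/gal = 893,260 L.
Alkalinity to neutralize: (157 − 92) = 65 mg/L as CaCO₃ × 893,260 L = 58,060 g as CaCO₃.
Equivalents of H⁺ required: 58,060 ÷ 50 g/eq = 1161 eq = 1161 mol NaHSO₄.
Mass of NaHSO₄: 1161 × 120.1 = 139,500 g.

139 kg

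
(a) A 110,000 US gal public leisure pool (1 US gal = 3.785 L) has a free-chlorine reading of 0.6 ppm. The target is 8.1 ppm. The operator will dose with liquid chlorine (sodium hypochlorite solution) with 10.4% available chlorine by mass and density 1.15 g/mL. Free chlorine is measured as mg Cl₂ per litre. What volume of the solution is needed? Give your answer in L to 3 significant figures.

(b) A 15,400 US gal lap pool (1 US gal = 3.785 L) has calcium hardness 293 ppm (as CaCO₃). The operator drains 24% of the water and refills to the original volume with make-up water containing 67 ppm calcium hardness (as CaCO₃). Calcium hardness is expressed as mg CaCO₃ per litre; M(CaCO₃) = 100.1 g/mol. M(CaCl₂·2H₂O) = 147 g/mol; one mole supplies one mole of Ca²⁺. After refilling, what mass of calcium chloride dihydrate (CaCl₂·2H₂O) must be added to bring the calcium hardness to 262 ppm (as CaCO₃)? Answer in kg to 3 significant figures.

(a) 26.1 L; (b) 1.99 kg

(a) Volume: 110,000 US gal × 3.785 L/gal = 416,350 L.
(a) Chlorine deficit: 8.1 − 0.6 = 7.5 ppm = 7.5 mg/L as Cl₂.
(a) Cl₂ equivalent needed: 7.5 mg/L × 416,350 L = 3,123,000 mg = 3123 g.
(a) Product at 10.4% available chlorine: 3123 / 0.104 = 30,030 g.
(a) Volume at density 1.15 g/mL: 30,030 g ÷ 1.15 g/mL = 26,110 mL.

(b) Volume: 15,400 US gal × 3.785 L/gal = 58,289 L.
(b) After draining 24% and refilling: 293 × 0.76 + 67 × 0.24 = 238.76 ppm.
(b) Deficit to target: 262 − 238.76 = 23.24 mg/L.
(b) As CaCO₃: 23.24 mg/L × 58,289 L = 1355 g; ÷ 100.1 = 13.53 mol Ca²⁺.
(b) Mass: 13.53 × 147 = 1989 g.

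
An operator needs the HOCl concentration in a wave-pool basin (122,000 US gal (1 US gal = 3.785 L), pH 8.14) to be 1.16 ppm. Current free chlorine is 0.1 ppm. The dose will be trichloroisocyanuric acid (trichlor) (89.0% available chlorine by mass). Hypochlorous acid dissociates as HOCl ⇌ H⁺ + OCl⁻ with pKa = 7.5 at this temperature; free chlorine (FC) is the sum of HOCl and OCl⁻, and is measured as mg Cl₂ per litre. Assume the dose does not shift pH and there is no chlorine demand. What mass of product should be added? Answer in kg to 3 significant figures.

Volume: 122,000 US gal × 3.785 L/gal = 461,770 L.
[OCl⁻]/[HOCl] = 10^(pH − pKa) = 10^(8.14 − 7.5) = 4.365; fraction as HOCl = 1/(1 + 4.365) = 0.1864.
Free chlorine required for 1.16 ppm HOCl: 1.16 / 0.1864 = 6.224 ppm.
FC to add: 6.224 − 0.1 = 6.124 mg/L as Cl₂.
Cl₂ equivalent: 6.124 mg/L × 461,770 L = 2828 g.
Product at 89.0% available Cl: 2828 / 0.89 = 3177 g.

3.18 kg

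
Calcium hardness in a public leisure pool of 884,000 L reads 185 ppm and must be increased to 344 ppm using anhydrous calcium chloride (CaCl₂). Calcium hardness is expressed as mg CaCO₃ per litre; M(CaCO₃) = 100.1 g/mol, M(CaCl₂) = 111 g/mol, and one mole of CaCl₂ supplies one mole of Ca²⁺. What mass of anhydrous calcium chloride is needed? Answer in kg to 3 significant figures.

Hardness to add: (344 − 185) = 159 mg/L as CaCO₃ × 884,000 L = 140,600 g as CaCO₃.
Moles of Ca²⁺ (1 mol Ca²⁺ ≡ 1 mol CaCO₃): 140,600 / 100.1 g/mol = 1404 mol.
Mass of CaCl₂: 1404 × 111 = 155,900 g.

156 kg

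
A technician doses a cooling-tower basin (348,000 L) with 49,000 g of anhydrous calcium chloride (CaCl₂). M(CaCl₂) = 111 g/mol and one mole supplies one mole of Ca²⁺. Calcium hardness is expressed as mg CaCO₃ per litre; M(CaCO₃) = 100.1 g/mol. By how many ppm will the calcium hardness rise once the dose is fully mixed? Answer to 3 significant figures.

127 ppm

Moles of Ca²⁺: 49,000 g ÷ 111 g/mol = 441.4 mol.
As CaCO₃: 441.4 mol × 100.1 g/mol = 44,190 g.
Rise: 44,190 g / 348,000 L × 1000 = 127 mg/L.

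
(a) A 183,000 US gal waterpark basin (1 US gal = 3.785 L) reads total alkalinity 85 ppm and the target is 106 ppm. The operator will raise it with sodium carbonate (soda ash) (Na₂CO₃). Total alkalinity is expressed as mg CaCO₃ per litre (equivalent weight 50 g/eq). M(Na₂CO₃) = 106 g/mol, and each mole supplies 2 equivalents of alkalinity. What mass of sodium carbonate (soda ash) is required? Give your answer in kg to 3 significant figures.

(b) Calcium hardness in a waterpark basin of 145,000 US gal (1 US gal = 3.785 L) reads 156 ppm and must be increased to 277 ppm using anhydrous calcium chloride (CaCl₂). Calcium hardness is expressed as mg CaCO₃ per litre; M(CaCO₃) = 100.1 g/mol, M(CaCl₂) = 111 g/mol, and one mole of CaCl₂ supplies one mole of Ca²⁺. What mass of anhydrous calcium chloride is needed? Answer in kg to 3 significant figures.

(a) 15.4 kg; (b) 73.6 kg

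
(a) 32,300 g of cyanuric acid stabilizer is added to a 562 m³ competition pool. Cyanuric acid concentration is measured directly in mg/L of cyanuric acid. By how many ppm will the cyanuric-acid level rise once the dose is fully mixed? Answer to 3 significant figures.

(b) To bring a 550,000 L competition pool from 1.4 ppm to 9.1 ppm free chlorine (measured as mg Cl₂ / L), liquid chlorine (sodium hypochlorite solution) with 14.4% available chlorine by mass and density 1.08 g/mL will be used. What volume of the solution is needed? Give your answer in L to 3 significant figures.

(a) 57.5 ppm; (b) 27.2 L

(a) Volume: 562 m³ = 562,000 L.
(a) Rise: 32,300 g / 562,000 L × 1000 = 57.47 mg/L.

(b) Chlorine deficit: 9.1 − 1.4 = 7.7 ppm = 7.7 mg/L as Cl₂.
(b) Cl₂ equivalent needed: 7.7 mg/L × 550,000 L = 4,235,000 mg = 4235 g.
(b) Product at 14.4% available chlorine: 4235 / 0.144 = 29,410 g.
(b) Volume at density 1.08 g/mL: 29,410 g ÷ 1.08 g/mL = 27,230 mL.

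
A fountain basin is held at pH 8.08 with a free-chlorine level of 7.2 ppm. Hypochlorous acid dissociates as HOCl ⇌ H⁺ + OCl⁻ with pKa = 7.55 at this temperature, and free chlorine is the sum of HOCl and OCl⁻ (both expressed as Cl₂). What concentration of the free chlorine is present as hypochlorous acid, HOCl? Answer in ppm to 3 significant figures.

[OCl⁻]/[HOCl] = 10^(pH − pKa) = 10^(8.08 − 7.55) = 10^0.53 = 3.388.
Fraction as HOCl = 1 / (1 + 3.388) = 0.2279.
HOCl = 0.2279 × 7.2 ppm = 1.641 ppm.

1.64 ppm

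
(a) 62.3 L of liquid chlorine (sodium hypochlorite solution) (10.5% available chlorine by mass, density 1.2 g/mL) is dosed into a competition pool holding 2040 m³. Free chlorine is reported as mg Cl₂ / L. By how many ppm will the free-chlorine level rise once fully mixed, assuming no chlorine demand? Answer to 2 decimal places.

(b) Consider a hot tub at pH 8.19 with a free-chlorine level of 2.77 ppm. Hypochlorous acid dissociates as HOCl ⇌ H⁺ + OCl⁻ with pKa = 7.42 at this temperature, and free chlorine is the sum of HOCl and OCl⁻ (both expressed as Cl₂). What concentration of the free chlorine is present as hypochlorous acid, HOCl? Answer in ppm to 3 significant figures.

(a) 3.85 ppm; (b) 0.402 ppm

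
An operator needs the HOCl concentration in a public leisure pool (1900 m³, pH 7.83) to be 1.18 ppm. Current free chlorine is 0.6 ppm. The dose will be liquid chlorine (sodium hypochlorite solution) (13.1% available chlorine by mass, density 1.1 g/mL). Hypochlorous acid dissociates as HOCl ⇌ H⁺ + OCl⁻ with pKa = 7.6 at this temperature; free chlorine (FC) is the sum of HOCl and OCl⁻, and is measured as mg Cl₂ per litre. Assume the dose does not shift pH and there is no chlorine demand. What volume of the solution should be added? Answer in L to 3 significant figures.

34.1 L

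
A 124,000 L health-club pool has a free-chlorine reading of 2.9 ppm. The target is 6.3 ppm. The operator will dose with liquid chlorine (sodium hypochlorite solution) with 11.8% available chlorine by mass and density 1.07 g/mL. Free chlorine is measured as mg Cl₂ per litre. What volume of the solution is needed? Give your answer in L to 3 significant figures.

3.34 L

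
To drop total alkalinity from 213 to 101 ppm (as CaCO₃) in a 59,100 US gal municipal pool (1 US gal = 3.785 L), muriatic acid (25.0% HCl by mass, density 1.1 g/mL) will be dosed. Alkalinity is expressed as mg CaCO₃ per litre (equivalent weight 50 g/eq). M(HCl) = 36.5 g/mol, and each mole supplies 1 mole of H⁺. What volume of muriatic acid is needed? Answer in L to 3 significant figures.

Volume: 59,100 US gal × 3.785 L/gal = 223,694 L.
Alkalinity to neutralize: (213 − 101) = 112 mg/L as CaCO₃ × 223,694 L = 25,050 g as CaCO₃.
Equivalents of H⁺ required: 25,050 ÷ 50 g/eq = 501.1 eq = 501.1 mol HCl.
Mass of HCl: 501.1 × 36.5 = 18,290 g.
Mass of 25.0% solution: 18,290 / 0.25 = 73,160 g.
Volume: 73,160 g ÷ 1.1 g/mL = 66,510 mL.

66.5 L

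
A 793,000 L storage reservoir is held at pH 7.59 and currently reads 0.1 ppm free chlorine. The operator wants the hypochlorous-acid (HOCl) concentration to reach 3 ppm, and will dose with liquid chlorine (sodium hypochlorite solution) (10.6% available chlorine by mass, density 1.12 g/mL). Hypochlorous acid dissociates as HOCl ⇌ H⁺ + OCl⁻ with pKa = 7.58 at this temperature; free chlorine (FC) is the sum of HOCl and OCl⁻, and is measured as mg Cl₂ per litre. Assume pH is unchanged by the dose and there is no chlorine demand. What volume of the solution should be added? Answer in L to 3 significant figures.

39.9 L

[OCl⁻]/[HOCl] = 10^(pH − pKa) = 10^(7.59 − 7.58) = 1.023; fraction as HOCl = 1/(1 + 1.023) = 0.4942.
Free chlorine required for 3 ppm HOCl: 3 / 0.4942 = 6.07 ppm.
FC to add: 6.07 − 0.1 = 5.97 mg/L as Cl₂.
Cl₂ equivalent: 5.97 mg/L × 793,000 L = 4734 g.
Product at 10.6% available Cl: 4734 / 0.106 = 44,660 g.
Volume: 44,660 g ÷ 1.12 g/mL = 39,880 mL.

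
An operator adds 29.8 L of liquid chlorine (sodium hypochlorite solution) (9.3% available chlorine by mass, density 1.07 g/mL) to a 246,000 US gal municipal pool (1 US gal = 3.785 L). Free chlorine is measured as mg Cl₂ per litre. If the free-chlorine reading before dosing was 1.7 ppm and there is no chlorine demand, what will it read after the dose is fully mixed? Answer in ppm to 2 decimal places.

Volume: 246,000 US gal × 3.785 L/gal = 931,110 L.
Mass of solution: 29.8 L × 1000 mL/L × 1.07 g/mL = 31,890 g.
Available chlorine delivered: 31,890 g × 0.093 = 2965 g as Cl₂.
Concentration rise: 2965 g / 931,110 L = 3.185 mg/L = 3.18 ppm.
Final FC: 1.7 + 3.18 = 4.88 ppm.

4.88 ppm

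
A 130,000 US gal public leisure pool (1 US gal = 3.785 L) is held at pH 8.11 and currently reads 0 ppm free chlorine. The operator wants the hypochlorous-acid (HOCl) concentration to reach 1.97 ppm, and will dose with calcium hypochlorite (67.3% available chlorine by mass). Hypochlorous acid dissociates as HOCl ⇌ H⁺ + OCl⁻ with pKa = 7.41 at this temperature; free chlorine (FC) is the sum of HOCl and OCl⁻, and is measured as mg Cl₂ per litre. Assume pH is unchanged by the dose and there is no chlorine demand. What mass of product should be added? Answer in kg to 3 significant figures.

Volume: 130,000 US gal × 3.785 L/gal = 492,050 L.
[OCl⁻]/[HOCl] = 10^(pH − pKa) = 10^(8.11 − 7.41) = 5.012; fraction as HOCl = 1/(1 + 5.012) = 0.1663.
Free chlorine required for 1.97 ppm HOCl: 1.97 / 0.1663 = 11.84 ppm.
FC to add: 11.84 − 0 = 11.84 mg/L as Cl₂.
Cl₂ equivalent: 11.84 mg/L × 492,050 L = 5828 g.
Product at 67.3% available Cl: 5828 / 0.673 = 8659 g.

8.66 kg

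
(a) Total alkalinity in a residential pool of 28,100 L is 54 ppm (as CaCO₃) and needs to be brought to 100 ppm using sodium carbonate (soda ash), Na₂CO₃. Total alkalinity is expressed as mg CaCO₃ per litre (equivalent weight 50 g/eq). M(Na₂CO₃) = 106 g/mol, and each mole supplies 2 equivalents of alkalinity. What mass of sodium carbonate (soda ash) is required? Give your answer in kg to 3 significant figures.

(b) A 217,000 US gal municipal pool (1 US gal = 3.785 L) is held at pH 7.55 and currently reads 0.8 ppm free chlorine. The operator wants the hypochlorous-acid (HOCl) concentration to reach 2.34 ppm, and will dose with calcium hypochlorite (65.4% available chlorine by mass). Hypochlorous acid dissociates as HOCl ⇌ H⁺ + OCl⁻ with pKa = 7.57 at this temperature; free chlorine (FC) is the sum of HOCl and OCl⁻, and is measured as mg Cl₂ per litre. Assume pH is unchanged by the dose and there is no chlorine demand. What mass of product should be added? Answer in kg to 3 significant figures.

(a) 1.37 kg; (b) 4.74 kg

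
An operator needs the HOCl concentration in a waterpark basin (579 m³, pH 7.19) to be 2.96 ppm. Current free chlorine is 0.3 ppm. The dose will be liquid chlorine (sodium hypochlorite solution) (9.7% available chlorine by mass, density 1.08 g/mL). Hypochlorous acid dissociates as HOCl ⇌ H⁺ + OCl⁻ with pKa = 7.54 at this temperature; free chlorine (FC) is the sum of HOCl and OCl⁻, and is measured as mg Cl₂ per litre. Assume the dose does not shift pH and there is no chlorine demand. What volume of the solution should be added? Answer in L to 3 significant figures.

22.0 L

Volume: 579 m³ = 579,000 L.
[OCl⁻]/[HOCl] = 10^(pH − pKa) = 10^(7.19 − 7.54) = 0.4467; fraction as HOCl = 1/(1 + 0.4467) = 0.6912.
Free chlorine required for 2.96 ppm HOCl: 2.96 / 0.6912 = 4.282 ppm.
FC to add: 4.282 − 0.3 = 3.982 mg/L as Cl₂.
Cl₂ equivalent: 3.982 mg/L × 579,000 L = 2306 g.
Product at 9.7% available Cl: 2306 / 0.097 = 23,770 g.
Volume: 23,770 g ÷ 1.08 g/mL = 22,010 mL.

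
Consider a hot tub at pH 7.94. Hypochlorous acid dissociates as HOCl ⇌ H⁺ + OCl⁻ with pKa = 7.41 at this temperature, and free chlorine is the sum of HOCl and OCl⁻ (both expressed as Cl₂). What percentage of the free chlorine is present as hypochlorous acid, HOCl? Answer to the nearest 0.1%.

22.8%

[OCl⁻]/[HOCl] = 10^(pH − pKa) = 10^(7.94 − 7.41) = 10^0.53 = 3.388.
Fraction as HOCl = 1 / (1 + 3.388) = 0.2279.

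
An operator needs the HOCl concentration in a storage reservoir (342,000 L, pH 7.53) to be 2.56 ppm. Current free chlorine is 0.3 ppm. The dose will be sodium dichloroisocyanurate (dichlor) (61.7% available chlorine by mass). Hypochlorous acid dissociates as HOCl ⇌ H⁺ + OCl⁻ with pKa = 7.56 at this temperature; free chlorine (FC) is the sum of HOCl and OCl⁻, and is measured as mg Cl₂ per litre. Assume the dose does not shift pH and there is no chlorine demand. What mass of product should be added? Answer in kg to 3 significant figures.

2.58 kg

[OCl⁻]/[HOCl] = 10^(pH − pKa) = 10^(7.53 − 7.56) = 0.9333; fraction as HOCl = 1/(1 + 0.9333) = 0.5173.
Free chlorine required for 2.56 ppm HOCl: 2.56 / 0.5173 = 4.949 ppm.
FC to add: 4.949 − 0.3 = 4.649 mg/L as Cl₂.
Cl₂ equivalent: 4.649 mg/L × 342,000 L = 1590 g.
Product at 61.7% available Cl: 1590 / 0.617 = 2577 g.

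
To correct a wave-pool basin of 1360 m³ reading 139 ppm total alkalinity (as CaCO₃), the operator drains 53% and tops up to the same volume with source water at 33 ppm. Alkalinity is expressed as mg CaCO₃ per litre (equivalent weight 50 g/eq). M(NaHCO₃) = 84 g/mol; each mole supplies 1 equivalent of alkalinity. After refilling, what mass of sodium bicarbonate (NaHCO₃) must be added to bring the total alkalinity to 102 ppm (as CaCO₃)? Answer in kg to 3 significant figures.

43.8 kg

Volume: 1360 m³ = 1,360,000 L.
After draining 53% and refilling: 139 × 0.47 + 33 × 0.53 = 82.82 ppm.
Deficit to target: 102 − 82.82 = 19.18 mg/L.
As CaCO₃: 19.18 mg/L × 1,360,000 L = 26,080 g; ÷ 50 g/eq ÷ 1 = 521.7 mol NaHCO₃.
Mass: 521.7 × 84 = 43,820 g.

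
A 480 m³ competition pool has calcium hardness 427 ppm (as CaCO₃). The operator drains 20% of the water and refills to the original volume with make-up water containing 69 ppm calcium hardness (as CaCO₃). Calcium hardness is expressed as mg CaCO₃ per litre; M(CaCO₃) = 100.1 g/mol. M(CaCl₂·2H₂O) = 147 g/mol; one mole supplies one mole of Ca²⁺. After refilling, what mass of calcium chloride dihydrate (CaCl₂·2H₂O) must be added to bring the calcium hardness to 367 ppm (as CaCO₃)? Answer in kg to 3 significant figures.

Volume: 480 m³ = 480,000 L.
After draining 20% and refilling: 427 × 0.80 + 69 × 0.20 = 355.4 ppm.
Deficit to target: 367 − 355.4 = 11.6 mg/L.
As CaCO₃: 11.6 mg/L × 480,000 L = 5568 g; ÷ 100.1 = 55.62 mol Ca²⁺.
Mass: 55.62 × 147 = 8177 g.

8.18 kg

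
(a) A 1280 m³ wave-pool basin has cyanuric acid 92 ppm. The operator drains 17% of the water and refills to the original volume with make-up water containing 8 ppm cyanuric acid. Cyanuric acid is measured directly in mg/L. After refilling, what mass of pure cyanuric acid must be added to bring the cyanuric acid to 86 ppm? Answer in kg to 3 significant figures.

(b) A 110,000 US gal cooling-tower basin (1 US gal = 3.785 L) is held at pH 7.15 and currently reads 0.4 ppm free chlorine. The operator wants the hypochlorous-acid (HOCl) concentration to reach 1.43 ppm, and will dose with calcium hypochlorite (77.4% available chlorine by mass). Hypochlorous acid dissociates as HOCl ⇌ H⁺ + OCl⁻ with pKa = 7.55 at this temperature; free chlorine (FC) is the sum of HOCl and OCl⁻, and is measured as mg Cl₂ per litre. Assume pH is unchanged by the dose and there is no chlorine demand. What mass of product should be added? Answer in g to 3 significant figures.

(a) 10.6 kg; (b) 860 g

(a) Volume: 1280 m³ = 1,280,000 L.
(a) After draining 17% and refilling: 92 × 0.83 + 8 × 0.17 = 77.72 ppm.
(a) Deficit to target: 86 − 77.72 = 8.28 mg/L.
(a) Mass: 8.28 mg/L × 1,280,000 L = 10,600 g cyanuric acid.

(b) Volume: 110,000 US gal × 3.785 L/gal = 416,350 L.
(b) [OCl⁻]/[HOCl] = 10^(pH − pKa) = 10^(7.15 − 7.55) = 0.3981; fraction as HOCl = 1/(1 + 0.3981) = 0.7153.
(b) Free chlorine required for 1.43 ppm HOCl: 1.43 / 0.7153 = 1.999 ppm.
(b) FC to add: 1.999 − 0.4 = 1.599 mg/L as Cl₂.
(b) Cl₂ equivalent: 1.599 mg/L × 416,350 L = 665.9 g.
(b) Product at 77.4% available Cl: 665.9 / 0.774 = 860.3 g.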